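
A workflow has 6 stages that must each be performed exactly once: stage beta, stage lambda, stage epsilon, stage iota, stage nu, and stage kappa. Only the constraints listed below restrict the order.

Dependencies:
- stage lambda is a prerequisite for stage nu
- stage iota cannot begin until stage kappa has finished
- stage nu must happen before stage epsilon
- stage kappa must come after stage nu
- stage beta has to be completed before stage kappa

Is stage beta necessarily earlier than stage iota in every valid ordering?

Chaining the stated constraints: stage beta → stage kappa → stage iota.
So stage beta must precede stage iota in any valid ordering.

Yes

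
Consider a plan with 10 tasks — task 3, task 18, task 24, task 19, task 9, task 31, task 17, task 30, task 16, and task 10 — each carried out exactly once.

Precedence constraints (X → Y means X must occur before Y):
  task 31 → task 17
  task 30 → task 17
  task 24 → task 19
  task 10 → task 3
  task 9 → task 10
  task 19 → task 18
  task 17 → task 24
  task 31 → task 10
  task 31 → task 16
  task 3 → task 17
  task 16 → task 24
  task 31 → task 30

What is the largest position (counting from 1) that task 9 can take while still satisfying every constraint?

Every task that must follow task 9 has to come after it. Tracing all chains starting from task 9, those tasks are: task 3, task 18, task 24, task 19, task 17, task 10 — 6 in total.
So at least 6 tasks follow task 9, putting task 9 no later than position 4. That position is achievable by scheduling everything else first.

4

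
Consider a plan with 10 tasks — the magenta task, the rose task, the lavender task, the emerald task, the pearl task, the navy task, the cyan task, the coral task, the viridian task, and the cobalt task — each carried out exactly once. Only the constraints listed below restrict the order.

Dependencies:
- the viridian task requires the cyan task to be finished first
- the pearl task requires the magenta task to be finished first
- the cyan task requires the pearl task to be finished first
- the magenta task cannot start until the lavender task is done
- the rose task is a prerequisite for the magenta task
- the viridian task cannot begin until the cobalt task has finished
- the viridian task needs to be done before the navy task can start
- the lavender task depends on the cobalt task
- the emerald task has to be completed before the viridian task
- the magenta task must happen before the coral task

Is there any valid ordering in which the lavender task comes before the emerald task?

Yes

The constraints leave the lavender task and the emerald task unordered relative to each other; nothing requires the emerald task earlier.
That means at least one valid schedule has the lavender task before the emerald task.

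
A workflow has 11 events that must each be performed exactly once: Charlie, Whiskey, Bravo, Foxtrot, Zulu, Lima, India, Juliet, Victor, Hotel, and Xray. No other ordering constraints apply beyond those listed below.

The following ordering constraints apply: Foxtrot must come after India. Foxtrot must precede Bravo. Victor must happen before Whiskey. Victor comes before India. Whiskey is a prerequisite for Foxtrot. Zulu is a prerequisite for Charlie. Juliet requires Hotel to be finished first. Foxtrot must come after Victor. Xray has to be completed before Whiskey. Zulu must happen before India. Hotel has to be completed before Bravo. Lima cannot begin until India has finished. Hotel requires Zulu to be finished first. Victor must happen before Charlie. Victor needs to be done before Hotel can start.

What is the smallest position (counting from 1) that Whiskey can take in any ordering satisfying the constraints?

3

The events that are forced before Whiskey, directly or transitively, are Victor, Xray. That's 2 events.
So at minimum 2 events come before Whiskey, putting Whiskey no earlier than position 3. That position is achievable by scheduling exactly those predecessors first.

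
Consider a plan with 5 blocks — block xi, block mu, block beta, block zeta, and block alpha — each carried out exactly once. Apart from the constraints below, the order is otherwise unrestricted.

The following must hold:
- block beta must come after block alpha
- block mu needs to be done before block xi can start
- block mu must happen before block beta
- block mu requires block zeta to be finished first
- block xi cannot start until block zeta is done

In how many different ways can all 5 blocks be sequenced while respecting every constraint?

The blocks with no prerequisites are block zeta, block alpha; any of them can be placed first.
Counting all ways to extend the partial order to a total order gives 7.

7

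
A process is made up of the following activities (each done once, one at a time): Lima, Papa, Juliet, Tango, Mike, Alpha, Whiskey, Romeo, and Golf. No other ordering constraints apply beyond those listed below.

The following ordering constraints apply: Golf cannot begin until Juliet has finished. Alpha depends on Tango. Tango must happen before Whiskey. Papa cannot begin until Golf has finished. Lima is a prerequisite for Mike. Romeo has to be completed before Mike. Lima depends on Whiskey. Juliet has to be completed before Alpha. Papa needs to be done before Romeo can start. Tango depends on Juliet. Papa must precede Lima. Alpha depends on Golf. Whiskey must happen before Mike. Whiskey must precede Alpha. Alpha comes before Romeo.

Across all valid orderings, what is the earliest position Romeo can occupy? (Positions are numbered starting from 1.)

Working backwards through the constraints from Romeo, its full set of required predecessors is Papa, Juliet, Tango, Alpha, Whiskey, Golf — 6 of them.
With 6 mandatory predecessors, the earliest Romeo can sit is position 6+1 = 7, and placing just those 6 first achieves it.

7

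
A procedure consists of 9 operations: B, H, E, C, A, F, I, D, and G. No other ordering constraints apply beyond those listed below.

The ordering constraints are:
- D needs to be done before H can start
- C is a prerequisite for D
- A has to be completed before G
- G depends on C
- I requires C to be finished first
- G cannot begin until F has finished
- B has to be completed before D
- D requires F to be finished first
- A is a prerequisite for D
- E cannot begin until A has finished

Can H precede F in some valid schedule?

Following F → D → H, F must precede H in every valid ordering.
Hence H can never be scheduled before F.

No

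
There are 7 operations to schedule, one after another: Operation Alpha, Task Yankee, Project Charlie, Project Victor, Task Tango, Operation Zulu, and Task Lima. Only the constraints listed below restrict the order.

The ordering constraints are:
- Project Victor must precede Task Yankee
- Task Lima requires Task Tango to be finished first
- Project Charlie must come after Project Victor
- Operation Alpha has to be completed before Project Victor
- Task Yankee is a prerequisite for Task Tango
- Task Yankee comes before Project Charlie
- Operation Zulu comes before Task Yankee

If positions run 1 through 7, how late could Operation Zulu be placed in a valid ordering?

3

The operations that are forced after Operation Zulu, directly or by a chain of constraints, are Task Yankee, Project Charlie, Task Tango, Task Lima. That's 4 operations.
With 4 mandatory successors out of 7 operations total, the latest slot for Operation Zulu is 7−4 = 3, and it's reachable by doing all non-successors before Operation Zulu.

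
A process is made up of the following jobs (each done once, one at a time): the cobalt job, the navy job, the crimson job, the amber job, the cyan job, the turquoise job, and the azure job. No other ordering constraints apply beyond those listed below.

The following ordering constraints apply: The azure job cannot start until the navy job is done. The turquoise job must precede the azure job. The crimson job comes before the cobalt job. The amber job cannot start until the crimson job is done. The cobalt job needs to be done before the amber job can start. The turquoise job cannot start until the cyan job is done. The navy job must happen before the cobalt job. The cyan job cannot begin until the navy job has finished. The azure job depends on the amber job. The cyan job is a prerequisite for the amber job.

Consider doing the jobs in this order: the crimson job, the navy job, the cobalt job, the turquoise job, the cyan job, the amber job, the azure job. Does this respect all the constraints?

The sequence places the turquoise job ahead of the cyan job.
But one of the constraints requires the cyan job before the turquoise job, so this ordering violates it.

No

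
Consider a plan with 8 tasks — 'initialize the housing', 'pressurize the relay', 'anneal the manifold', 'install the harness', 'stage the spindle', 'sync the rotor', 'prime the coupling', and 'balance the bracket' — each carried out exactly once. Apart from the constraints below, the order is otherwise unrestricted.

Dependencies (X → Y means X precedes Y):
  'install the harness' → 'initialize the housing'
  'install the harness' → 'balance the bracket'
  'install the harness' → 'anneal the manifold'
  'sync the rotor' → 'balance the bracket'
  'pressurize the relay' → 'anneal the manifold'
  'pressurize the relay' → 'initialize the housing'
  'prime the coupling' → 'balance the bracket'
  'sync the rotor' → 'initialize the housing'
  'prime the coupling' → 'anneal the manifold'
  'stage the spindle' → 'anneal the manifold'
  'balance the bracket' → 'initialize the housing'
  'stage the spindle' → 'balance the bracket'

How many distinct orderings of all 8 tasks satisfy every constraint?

The tasks with no prerequisites are 'pressurize the relay', 'install the harness', 'stage the spindle', 'sync the rotor', 'prime the coupling'; any of them can be placed first.
Counting all ways to extend the partial order to a total order gives 432.

432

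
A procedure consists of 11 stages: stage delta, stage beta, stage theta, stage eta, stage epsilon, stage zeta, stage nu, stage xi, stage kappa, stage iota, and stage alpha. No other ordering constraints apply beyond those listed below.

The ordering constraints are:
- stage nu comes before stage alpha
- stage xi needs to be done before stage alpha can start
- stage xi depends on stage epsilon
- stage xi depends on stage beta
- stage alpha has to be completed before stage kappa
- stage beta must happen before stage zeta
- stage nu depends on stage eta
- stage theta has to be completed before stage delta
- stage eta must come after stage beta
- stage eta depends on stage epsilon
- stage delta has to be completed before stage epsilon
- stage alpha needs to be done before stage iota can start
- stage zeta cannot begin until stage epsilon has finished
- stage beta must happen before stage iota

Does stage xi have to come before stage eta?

Stage xi and stage eta are not related by any chain of constraints.
So stage xi can come before stage eta or after — it is not forced.

No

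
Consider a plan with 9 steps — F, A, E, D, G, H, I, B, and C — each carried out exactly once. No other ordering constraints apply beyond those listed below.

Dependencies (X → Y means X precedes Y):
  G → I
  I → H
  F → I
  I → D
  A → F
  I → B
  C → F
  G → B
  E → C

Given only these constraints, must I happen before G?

No

There is a chain G → I, which puts G before I.
So I never precedes G.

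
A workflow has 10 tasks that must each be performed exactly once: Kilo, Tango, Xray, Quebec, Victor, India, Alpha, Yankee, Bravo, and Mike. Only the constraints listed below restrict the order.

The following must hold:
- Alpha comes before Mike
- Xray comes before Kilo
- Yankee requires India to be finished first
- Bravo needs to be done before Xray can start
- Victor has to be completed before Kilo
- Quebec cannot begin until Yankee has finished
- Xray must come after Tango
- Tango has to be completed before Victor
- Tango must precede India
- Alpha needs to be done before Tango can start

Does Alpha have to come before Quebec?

Tracing the constraints gives a chain: Alpha → Tango → India → Yankee → Quebec.
So Alpha must precede Quebec in any valid ordering.

Yes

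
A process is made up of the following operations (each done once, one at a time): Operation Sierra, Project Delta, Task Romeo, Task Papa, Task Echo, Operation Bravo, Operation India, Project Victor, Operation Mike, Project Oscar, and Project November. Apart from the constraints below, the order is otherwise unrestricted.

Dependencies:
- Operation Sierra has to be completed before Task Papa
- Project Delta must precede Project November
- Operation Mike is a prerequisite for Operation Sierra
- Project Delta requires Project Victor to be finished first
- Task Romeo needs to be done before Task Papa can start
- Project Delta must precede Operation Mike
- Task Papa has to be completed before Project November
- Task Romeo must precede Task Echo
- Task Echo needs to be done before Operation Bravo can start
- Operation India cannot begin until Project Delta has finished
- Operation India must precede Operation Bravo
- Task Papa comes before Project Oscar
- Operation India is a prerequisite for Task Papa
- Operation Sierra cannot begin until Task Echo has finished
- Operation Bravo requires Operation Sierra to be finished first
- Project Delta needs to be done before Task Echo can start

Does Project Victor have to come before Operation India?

Tracing the constraints gives a chain: Project Victor → Project Delta → Operation India.
Hence Project Victor necessarily comes before Operation India.

Yes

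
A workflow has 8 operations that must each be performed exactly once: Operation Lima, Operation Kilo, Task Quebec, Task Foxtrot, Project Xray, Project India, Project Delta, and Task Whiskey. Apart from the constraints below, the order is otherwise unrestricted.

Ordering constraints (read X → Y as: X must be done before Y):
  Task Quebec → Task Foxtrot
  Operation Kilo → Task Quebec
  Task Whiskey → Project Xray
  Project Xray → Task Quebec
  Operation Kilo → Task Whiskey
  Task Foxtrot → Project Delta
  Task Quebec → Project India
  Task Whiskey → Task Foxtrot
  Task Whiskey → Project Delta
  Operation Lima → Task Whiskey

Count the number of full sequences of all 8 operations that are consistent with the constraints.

6

The operations with no prerequisites are Operation Lima, Operation Kilo; any of them can be placed first.
Enumerating by repeatedly choosing an available operation (one whose prerequisites are all placed) gives 6 distinct complete orderings.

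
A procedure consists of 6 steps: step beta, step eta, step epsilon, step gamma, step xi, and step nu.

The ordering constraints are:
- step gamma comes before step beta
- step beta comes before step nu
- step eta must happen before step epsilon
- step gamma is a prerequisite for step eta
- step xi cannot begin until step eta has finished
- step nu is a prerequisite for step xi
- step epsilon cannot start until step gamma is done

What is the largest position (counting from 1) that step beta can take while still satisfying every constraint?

Following every chain forward from step beta, the steps that must come later are step xi, step nu — 2 of them.
With 2 mandatory successors out of 6 steps total, the latest slot for step beta is 6−2 = 4, and it's reachable by doing all non-successors before step beta.

4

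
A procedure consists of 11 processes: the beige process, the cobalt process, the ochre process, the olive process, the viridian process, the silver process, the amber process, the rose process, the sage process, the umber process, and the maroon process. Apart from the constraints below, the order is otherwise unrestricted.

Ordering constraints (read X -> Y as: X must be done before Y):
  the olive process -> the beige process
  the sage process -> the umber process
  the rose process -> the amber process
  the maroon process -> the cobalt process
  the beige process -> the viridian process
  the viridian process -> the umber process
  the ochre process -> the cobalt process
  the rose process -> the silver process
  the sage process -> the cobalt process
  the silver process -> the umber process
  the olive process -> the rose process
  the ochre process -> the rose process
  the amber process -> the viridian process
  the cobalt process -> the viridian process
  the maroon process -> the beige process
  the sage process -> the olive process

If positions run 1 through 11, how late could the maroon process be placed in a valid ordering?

Following every chain forward from the maroon process, the processes that must come later are the beige process, the cobalt process, the viridian process, the umber process — 4 of them.
So at least 4 processes follow the maroon process, putting the maroon process no later than position 7. That position is achievable by scheduling everything else first.

7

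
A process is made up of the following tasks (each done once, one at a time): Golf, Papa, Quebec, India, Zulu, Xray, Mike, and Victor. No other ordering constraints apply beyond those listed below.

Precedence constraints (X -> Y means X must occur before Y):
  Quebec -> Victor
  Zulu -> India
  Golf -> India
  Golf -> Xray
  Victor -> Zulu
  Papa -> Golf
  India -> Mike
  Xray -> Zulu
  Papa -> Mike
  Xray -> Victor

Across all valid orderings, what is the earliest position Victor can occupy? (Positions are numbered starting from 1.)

5

Every task that must precede Victor has to come before it. Tracing all chains that end at Victor, those tasks are: Golf, Papa, Quebec, Xray — 4 in total.
So at minimum 4 tasks come before Victor, putting Victor no earlier than position 5. That position is achievable by scheduling exactly those predecessors first.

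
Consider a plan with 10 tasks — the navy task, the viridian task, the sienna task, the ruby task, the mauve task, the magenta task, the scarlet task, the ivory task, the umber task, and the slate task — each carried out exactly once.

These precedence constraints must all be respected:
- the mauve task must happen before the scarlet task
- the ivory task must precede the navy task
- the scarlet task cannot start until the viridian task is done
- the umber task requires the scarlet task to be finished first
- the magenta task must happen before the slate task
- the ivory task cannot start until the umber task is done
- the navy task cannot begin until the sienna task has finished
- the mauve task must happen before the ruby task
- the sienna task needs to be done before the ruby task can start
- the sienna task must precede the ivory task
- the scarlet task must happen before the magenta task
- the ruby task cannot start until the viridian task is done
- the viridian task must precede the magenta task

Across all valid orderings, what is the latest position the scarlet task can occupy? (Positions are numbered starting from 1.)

5

The tasks that are forced after the scarlet task, directly or by a chain of constraints, are the navy task, the magenta task, the ivory task, the umber task, the slate task. That's 5 tasks.
So at least 5 tasks follow the scarlet task, putting the scarlet task no later than position 5. That position is achievable by scheduling everything else first.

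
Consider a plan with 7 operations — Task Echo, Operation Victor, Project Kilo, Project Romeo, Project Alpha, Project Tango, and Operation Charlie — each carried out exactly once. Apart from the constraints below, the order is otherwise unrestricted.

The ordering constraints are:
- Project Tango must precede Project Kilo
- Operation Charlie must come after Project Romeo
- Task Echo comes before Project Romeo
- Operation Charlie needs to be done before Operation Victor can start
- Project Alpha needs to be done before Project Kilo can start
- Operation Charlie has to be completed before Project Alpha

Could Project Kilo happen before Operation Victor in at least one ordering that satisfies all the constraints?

Nothing in the constraints forces Operation Victor before Project Kilo — there is no chain from Operation Victor to Project Kilo.
That means at least one valid schedule has Project Kilo before Operation Victor.

Yes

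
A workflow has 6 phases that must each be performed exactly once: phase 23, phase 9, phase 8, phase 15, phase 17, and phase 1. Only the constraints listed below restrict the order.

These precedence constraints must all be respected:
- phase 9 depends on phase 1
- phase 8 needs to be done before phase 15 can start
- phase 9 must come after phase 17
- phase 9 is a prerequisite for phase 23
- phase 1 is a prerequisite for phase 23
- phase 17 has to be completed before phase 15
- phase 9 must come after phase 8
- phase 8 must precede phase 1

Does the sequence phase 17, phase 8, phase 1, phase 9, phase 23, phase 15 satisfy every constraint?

Checking each listed constraint against this order: for instance, phase 17 is in position 1 and phase 15 in position 6, so that constraint holds — and the remaining constraints check out the same way.

Yes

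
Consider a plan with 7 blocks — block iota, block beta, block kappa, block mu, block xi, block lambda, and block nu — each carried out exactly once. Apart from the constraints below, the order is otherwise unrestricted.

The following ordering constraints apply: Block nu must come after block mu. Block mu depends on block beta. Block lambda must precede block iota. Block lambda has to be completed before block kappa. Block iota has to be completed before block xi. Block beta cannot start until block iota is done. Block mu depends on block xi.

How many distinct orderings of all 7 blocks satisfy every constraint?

Only block lambda has no prerequisites, so it must go first.
Enumerating by repeatedly choosing an available block (one whose prerequisites are all placed) gives 12 distinct complete orderings.

12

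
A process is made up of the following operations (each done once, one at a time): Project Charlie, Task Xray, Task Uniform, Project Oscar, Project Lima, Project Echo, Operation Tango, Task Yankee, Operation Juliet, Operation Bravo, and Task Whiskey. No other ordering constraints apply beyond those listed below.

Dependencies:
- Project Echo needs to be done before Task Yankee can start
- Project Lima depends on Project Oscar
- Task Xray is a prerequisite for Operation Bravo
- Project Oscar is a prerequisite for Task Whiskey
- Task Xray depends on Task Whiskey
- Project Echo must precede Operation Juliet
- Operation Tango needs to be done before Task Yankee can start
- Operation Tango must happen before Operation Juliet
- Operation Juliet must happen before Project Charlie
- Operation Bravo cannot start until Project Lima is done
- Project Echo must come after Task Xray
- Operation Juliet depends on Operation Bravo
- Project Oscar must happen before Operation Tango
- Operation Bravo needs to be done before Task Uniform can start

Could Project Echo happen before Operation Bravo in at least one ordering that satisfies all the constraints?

The constraints leave Project Echo and Operation Bravo unordered relative to each other; nothing requires Operation Bravo earlier.
That means at least one valid schedule has Project Echo before Operation Bravo.

Yes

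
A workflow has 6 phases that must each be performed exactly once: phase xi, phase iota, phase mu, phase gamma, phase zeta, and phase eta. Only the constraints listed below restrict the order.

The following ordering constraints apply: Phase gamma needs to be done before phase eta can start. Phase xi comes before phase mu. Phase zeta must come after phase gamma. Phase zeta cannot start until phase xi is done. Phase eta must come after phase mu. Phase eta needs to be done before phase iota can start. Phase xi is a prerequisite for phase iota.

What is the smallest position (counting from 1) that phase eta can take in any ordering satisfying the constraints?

4

Every phase that must precede phase eta has to come before it. Tracing all chains that end at phase eta, those phases are: phase xi, phase mu, phase gamma — 3 in total.
With 3 mandatory predecessors, the earliest phase eta can sit is position 3+1 = 4, and placing just those 3 first achieves it.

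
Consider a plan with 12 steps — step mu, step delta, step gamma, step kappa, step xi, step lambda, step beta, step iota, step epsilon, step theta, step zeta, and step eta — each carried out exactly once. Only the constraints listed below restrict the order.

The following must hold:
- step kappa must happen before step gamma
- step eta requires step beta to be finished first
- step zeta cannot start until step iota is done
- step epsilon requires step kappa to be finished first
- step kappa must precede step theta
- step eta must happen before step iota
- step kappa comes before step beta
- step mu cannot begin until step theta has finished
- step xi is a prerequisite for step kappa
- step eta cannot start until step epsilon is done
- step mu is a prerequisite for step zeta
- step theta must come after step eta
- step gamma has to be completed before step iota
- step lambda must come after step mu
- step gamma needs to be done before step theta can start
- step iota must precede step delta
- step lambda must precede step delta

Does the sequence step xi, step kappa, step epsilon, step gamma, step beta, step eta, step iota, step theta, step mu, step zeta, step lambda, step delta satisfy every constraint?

Every stated constraint is respected: step kappa sits at position 2, ahead of step theta at position 8, and each of the other listed pairs likewise has the predecessor earlier in the sequence.

Yes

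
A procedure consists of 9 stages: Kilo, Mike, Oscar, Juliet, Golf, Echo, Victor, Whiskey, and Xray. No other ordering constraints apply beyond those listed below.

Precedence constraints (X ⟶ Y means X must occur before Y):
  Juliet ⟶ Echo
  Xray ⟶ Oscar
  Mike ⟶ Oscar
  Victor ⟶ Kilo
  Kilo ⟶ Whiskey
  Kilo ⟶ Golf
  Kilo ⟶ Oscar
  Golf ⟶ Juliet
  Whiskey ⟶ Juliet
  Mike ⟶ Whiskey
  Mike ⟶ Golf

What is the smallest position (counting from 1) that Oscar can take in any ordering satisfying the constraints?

Every stage that must precede Oscar has to come before it. Tracing all chains that end at Oscar, those stages are: Kilo, Mike, Victor, Xray — 4 in total.
With 4 mandatory predecessors, the earliest Oscar can sit is position 4+1 = 5, and placing just those 4 first achieves it.

5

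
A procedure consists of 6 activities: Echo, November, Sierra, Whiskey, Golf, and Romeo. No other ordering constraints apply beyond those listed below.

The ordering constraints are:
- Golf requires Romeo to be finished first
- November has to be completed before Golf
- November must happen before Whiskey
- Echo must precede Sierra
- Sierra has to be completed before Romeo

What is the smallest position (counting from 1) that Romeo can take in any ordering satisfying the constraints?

The activities that are forced before Romeo, directly or transitively, are Echo, Sierra. That's 2 activities.
With 2 mandatory predecessors, the earliest Romeo can sit is position 2+1 = 3, and placing just those 2 first achieves it.

3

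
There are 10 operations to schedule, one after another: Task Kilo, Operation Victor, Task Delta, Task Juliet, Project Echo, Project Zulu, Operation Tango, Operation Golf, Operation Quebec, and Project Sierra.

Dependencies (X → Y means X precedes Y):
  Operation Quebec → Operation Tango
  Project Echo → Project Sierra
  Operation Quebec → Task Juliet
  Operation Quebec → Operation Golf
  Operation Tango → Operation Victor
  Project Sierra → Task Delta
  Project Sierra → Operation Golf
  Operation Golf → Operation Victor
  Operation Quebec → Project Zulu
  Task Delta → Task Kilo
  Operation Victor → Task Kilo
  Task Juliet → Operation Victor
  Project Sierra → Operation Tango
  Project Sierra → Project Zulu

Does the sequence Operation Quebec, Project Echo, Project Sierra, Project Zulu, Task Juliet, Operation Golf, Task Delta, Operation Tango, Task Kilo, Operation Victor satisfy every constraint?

No

In the proposed order, Task Kilo appears before Operation Victor.
But one of the constraints requires Operation Victor before Task Kilo, so this ordering violates it.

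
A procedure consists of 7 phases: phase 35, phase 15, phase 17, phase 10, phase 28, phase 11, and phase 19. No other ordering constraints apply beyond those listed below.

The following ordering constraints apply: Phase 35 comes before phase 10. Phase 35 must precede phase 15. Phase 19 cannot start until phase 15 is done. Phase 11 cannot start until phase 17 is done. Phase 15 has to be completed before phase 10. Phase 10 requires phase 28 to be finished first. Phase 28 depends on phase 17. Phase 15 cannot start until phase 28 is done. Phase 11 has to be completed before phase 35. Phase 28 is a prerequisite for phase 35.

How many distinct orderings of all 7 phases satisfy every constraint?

Phase 17 is the only phase with nothing required before it, so every ordering starts there.
Systematically extending each partial ordering one phase at a time and counting, there are 4 complete orderings.

4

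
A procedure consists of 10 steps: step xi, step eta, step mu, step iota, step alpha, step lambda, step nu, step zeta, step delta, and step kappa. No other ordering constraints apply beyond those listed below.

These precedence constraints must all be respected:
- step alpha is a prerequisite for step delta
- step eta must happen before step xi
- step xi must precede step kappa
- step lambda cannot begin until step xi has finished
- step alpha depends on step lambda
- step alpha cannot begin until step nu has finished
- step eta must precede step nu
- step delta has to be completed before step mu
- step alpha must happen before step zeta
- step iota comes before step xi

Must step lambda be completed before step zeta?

Yes

There is a constraint chain step lambda → step alpha → step zeta.
So step lambda must precede step zeta in any valid ordering.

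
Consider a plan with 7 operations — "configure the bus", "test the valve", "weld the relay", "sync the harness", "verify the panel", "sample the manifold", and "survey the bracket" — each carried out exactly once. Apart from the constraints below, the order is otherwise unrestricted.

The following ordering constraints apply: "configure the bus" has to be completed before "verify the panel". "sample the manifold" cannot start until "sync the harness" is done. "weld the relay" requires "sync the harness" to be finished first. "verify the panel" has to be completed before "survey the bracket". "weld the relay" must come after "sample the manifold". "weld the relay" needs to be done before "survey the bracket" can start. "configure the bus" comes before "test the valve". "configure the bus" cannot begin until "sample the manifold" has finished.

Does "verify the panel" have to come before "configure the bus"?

No

There is a chain "configure the bus" → "verify the panel", which puts "configure the bus" before "verify the panel".
So "verify the panel" never precedes "configure the bus".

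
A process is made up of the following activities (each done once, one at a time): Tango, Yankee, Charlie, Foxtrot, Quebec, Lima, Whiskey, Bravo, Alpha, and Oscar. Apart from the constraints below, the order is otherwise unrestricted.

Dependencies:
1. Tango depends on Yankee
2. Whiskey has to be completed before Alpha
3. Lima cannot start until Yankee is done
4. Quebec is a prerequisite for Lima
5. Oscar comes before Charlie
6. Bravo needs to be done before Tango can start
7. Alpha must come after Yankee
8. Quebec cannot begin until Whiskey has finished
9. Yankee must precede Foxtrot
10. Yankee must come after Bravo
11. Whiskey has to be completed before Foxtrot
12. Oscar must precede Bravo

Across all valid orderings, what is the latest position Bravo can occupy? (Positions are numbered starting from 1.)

5

Following every chain forward from Bravo, the activities that must come later are Tango, Yankee, Foxtrot, Lima, Alpha — 5 of them.
With 5 mandatory successors out of 10 activities total, the latest slot for Bravo is 10−5 = 5, and it's reachable by doing all non-successors before Bravo.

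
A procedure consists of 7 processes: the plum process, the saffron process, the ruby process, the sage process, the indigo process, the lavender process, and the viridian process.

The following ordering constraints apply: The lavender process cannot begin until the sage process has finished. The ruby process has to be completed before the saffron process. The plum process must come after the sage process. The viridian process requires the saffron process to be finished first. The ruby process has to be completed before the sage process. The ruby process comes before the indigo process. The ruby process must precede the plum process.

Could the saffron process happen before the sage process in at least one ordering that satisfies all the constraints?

Yes

No chain of constraints runs from the sage process to the saffron process, so the sage process is not required to come first.
So a valid ordering placing the saffron process earlier than the sage process exists.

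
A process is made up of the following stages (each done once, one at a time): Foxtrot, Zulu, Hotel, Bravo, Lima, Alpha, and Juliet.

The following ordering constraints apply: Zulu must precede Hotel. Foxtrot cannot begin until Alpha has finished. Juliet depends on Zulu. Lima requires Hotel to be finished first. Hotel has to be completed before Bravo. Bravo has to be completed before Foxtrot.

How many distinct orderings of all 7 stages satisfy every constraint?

81

2 stages have no prerequisites (Zulu, Alpha), so any of them could come first.
Enumerating by repeatedly choosing an available stage (one whose prerequisites are all placed) gives 81 distinct complete orderings.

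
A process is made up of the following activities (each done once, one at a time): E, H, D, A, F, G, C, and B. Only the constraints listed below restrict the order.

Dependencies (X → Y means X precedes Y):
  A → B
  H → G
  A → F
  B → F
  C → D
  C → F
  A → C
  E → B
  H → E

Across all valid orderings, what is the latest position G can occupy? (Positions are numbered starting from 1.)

Nothing depends on G, so it can be the final activity, position 8.

8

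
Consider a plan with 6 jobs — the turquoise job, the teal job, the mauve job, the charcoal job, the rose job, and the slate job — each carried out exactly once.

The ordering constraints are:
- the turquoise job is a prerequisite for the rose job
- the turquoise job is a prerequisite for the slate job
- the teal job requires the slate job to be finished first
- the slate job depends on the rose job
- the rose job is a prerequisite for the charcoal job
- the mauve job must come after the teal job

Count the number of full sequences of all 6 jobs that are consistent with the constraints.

4

Only the turquoise job has no prerequisites, so it must go first.
Enumerating by repeatedly choosing an available job (one whose prerequisites are all placed) gives 4 distinct complete orderings.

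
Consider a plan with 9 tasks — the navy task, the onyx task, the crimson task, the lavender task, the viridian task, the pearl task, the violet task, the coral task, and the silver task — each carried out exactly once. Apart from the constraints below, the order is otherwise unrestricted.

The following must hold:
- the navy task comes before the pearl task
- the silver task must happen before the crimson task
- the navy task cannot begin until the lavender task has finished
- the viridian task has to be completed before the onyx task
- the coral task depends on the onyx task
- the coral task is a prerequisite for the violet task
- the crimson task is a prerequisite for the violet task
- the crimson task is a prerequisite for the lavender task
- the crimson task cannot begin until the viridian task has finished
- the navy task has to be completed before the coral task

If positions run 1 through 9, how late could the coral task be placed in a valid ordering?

The only task forced after the coral task (directly or by a chain) is the violet task.
With 1 mandatory successor out of 9 tasks total, the latest slot for the coral task is 9−1 = 8, and it's reachable by doing all non-successors before the coral task.

8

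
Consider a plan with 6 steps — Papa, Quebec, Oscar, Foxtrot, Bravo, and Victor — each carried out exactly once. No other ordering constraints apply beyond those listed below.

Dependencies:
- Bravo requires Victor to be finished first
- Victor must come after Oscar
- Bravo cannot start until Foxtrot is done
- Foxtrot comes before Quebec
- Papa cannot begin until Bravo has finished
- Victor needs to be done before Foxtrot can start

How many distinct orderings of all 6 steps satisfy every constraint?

Only Oscar has no prerequisites, so it must go first.
Enumerating by repeatedly choosing an available step (one whose prerequisites are all placed) gives 3 distinct complete orderings.

3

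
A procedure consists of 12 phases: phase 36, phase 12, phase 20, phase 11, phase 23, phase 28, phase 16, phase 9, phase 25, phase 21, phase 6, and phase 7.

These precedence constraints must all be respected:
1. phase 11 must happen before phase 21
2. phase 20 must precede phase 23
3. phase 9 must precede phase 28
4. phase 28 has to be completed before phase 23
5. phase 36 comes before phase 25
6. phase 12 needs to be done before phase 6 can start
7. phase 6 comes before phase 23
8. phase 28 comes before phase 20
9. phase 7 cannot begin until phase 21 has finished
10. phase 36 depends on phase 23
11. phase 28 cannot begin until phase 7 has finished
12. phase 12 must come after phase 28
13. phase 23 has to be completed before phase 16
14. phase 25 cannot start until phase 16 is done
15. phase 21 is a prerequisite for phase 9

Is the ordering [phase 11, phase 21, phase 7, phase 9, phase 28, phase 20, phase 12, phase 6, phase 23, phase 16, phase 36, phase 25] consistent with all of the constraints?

Yes

Going through the constraints one by one, each required predecessor appears earlier in the sequence than its dependent — e.g. phase 28 (position 5) is before phase 23 (position 9), as required.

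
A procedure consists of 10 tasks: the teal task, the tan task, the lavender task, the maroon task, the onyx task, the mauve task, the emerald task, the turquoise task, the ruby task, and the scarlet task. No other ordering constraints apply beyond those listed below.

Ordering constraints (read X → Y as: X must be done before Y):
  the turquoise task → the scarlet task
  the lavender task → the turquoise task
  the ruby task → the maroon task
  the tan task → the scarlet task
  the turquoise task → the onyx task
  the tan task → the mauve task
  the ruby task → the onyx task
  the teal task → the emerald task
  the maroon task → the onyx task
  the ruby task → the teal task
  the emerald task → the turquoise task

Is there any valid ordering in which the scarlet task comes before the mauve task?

No chain of constraints runs from the mauve task to the scarlet task, so the mauve task is not required to come first.
That means at least one valid schedule has the scarlet task before the mauve task.

Yes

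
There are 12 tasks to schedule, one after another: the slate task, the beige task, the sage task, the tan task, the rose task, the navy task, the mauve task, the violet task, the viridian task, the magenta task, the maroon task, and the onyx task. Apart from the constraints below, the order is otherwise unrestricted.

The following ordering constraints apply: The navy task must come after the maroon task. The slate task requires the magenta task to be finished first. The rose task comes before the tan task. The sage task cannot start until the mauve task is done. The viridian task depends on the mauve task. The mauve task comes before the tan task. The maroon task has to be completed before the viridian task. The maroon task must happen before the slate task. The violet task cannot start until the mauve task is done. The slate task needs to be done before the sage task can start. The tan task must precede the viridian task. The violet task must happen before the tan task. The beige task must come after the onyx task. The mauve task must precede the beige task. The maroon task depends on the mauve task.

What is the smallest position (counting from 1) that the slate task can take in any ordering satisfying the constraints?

Working backwards through the constraints from the slate task, its full set of required predecessors is the mauve task, the magenta task, the maroon task — 3 of them.
So at minimum 3 tasks come before the slate task, putting the slate task no earlier than position 4. That position is achievable by scheduling exactly those predecessors first.

4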